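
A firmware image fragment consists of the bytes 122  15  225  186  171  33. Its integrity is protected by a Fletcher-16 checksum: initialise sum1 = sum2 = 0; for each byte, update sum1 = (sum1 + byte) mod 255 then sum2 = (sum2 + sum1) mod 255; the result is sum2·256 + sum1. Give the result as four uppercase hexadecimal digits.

Running sums (mod 255):
  after byte 0 (122): sum1=122, sum2=122
  after byte 1 (15): sum1=137, sum2=4
  after byte 2 (225): sum1=107, sum2=111
  after byte 3 (186): sum1=38, sum2=149
  after byte 4 (171): sum1=209, sum2=103
  after byte 5 (33): sum1=242, sum2=90
Checksum = sum2·256 + sum1 = 90·256 + 242 = 23282 = 0x5AF2.

5AF2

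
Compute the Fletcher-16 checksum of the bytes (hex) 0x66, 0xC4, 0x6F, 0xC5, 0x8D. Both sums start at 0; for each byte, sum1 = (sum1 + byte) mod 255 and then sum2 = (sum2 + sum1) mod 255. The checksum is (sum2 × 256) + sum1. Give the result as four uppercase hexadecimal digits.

Running sums (mod 255):
  after byte 0 (0x66): sum1=102, sum2=102
  after byte 1 (0xC4): sum1=43, sum2=145
  after byte 2 (0x6F): sum1=154, sum2=44
  after byte 3 (0xC5): sum1=96, sum2=140
  after byte 4 (0x8D): sum1=237, sum2=122
Checksum = sum2·256 + sum1 = 122·256 + 237 = 31469 = 0x7AED.

7AED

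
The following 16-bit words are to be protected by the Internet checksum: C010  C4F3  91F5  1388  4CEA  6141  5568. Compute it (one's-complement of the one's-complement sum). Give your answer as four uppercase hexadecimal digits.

D1E9

One's-complement addition (fold any carry out of bit 15 back into bit 0):
  0xC010 + 0xC4F3 = 0x18503 → wrap carry → 0x8504
  0x8504 + 0x91F5 = 0x116F9 → wrap carry → 0x16FA
  0x16FA + 0x1388 = 0x02A82
  0x2A82 + 0x4CEA = 0x0776C
  0x776C + 0x6141 = 0x0D8AD
  0xD8AD + 0x5568 = 0x12E15 → wrap carry → 0x2E16
One's-complement sum = 0x2E16.
Checksum = ~0x2E16 & 0xFFFF = 0xD1E9.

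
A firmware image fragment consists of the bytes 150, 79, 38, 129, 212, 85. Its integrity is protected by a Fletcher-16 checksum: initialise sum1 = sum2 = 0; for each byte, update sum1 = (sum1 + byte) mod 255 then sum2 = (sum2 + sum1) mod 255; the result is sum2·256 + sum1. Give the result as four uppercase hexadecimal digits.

30B7

Running sums (mod 255):
  after byte 0 (150): sum1=150, sum2=150
  after byte 1 (79): sum1=229, sum2=124
  after byte 2 (38): sum1=12, sum2=136
  after byte 3 (129): sum1=141, sum2=22
  after byte 4 (212): sum1=98, sum2=120
  after byte 5 (85): sum1=183, sum2=48
Checksum = sum2·256 + sum1 = 48·256 + 183 = 12471 = 0x30B7.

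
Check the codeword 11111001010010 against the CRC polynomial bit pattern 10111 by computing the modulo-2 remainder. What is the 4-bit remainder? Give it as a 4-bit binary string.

Modulo-2 division of 11111001010010 by 10111:
  pos 0: 11111 XOR 10111 = 01000
  pos 1: 10000 XOR 10111 = 00111
  pos 3: 11101 XOR 10111 = 01010
  pos 4: 10100 XOR 10111 = 00011
  pos 7: 11100 XOR 10111 = 01011
  pos 8: 10111 XOR 10111 = 00000
Remainder = 0000 (zero — the frame passes the CRC check).

0000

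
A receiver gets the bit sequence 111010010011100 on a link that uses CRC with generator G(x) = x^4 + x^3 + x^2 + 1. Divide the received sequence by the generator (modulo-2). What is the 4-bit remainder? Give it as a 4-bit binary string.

0000

Modulo-2 division of 111010010011100 by 11101:
  pos 0: 11101 XOR 11101 = 00000
  pos 7: 10011 XOR 11101 = 01110
  pos 8: 11101 XOR 11101 = 00000
Remainder = 0000 (zero — the frame passes the CRC check).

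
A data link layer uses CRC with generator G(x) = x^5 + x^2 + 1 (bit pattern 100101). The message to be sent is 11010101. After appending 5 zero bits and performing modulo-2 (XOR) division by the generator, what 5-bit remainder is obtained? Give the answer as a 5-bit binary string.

Append 5 zeros: 1101010100000. Divide by 100101 (XOR where the leading bit is 1):
  pos 0: 110101 XOR 100101 = 010000
  pos 1: 100000 XOR 100101 = 000101
  pos 4: 101100 XOR 100101 = 001001
  pos 6: 100100 XOR 100101 = 000001
Remainder (last 5 bits) = 00010. This is the CRC / FCS.

00010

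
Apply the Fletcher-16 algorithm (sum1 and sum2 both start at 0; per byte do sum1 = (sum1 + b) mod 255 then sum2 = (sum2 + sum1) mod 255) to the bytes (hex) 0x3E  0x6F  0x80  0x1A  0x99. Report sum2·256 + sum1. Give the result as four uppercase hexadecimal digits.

Running sums (mod 255):
  after byte 0 (0x3E): sum1=62, sum2=62
  after byte 1 (0x6F): sum1=173, sum2=235
  after byte 2 (0x80): sum1=46, sum2=26
  after byte 3 (0x1A): sum1=72, sum2=98
  after byte 4 (0x99): sum1=225, sum2=68
Checksum = sum2·256 + sum1 = 68·256 + 225 = 17633 = 0x44E1.

44E1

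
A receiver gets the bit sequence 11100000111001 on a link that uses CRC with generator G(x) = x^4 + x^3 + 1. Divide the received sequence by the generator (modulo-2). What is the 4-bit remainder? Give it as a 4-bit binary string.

Modulo-2 division of 11100000111001 by 11001:
  pos 0: 11100 XOR 11001 = 00101
  pos 2: 10100 XOR 11001 = 01101
  pos 3: 11010 XOR 11001 = 00011
  pos 6: 11111 XOR 11001 = 00110
  pos 8: 11000 XOR 11001 = 00001
Remainder = 0011 (nonzero — an error is detected).

0011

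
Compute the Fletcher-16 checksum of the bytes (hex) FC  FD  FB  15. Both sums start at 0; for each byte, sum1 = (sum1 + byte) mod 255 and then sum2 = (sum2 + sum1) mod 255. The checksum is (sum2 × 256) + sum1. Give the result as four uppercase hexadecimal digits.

Running sums (mod 255):
  after byte 0 (FC): sum1=252, sum2=252
  after byte 1 (FD): sum1=250, sum2=247
  after byte 2 (FB): sum1=246, sum2=238
  after byte 3 (15): sum1=12, sum2=250
Checksum = sum2·256 + sum1 = 250·256 + 12 = 64012 = 0xFA0C.

FA0C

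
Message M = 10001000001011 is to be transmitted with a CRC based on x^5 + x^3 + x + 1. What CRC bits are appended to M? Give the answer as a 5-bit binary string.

Append 5 zeros: 1000100000101100000. Divide by 101011 (XOR where the leading bit is 1):
  pos 0: 100010 XOR 101011 = 001001
  pos 2: 100100 XOR 101011 = 001111
  pos 4: 111100 XOR 101011 = 010111
  pos 5: 101111 XOR 101011 = 000100
  pos 8: 100011 XOR 101011 = 001000
  pos 10: 100000 XOR 101011 = 001011
  pos 12: 101100 XOR 101011 = 000111
Remainder (last 5 bits) = 01110. This is the CRC / FCS.

01110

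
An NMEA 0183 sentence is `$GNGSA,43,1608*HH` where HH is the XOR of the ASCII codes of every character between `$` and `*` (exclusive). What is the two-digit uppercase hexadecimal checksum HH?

54

XOR the ASCII codes of the payload characters:
  'G' = 0x47 → acc = 0x47
  'N' = 0x4E → acc = 0x09
  'G' = 0x47 → acc = 0x4E
  'S' = 0x53 → acc = 0x1D
  'A' = 0x41 → acc = 0x5C
  ',' = 0x2C → acc = 0x70
  '4' = 0x34 → acc = 0x44
  '3' = 0x33 → acc = 0x77
  ',' = 0x2C → acc = 0x5B
  '1' = 0x31 → acc = 0x6A
  '6' = 0x36 → acc = 0x5C
  '0' = 0x30 → acc = 0x6C
  '8' = 0x38 → acc = 0x54
Checksum = 0x54.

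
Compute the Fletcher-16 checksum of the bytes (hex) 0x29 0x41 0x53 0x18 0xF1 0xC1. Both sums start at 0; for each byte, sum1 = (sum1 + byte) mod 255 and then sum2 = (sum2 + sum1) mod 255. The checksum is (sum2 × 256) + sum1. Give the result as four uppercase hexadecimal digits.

7889

Running sums (mod 255):
  after byte 0 (0x29): sum1=41, sum2=41
  after byte 1 (0x41): sum1=106, sum2=147
  after byte 2 (0x53): sum1=189, sum2=81
  after byte 3 (0x18): sum1=213, sum2=39
  after byte 4 (0xF1): sum1=199, sum2=238
  after byte 5 (0xC1): sum1=137, sum2=120
Checksum = sum2·256 + sum1 = 120·256 + 137 = 30857 = 0x7889.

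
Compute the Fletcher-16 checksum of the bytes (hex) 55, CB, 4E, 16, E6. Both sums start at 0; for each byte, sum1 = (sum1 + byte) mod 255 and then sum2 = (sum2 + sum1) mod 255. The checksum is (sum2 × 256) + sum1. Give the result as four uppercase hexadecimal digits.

D76C

Running sums (mod 255):
  after byte 0 (55): sum1=85, sum2=85
  after byte 1 (CB): sum1=33, sum2=118
  after byte 2 (4E): sum1=111, sum2=229
  after byte 3 (16): sum1=133, sum2=107
  after byte 4 (E6): sum1=108, sum2=215
Checksum = sum2·256 + sum1 = 215·256 + 108 = 55148 = 0xD76C.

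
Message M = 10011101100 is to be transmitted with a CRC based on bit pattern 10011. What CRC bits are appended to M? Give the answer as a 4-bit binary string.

Append 4 zeros: 100111011000000. Divide by 10011 (XOR where the leading bit is 1):
  pos 0: 10011 XOR 10011 = 00000
  pos 5: 10110 XOR 10011 = 00101
  pos 7: 10100 XOR 10011 = 00111
  pos 9: 11100 XOR 10011 = 01111
  pos 10: 11110 XOR 10011 = 01101
Remainder (last 4 bits) = 1101. This is the CRC / FCS.

1101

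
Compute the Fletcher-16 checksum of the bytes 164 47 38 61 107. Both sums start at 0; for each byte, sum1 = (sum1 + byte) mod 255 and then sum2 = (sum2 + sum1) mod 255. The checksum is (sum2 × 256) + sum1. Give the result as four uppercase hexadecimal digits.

Running sums (mod 255):
  after byte 0 (164): sum1=164, sum2=164
  after byte 1 (47): sum1=211, sum2=120
  after byte 2 (38): sum1=249, sum2=114
  after byte 3 (61): sum1=55, sum2=169
  after byte 4 (107): sum1=162, sum2=76
Checksum = sum2·256 + sum1 = 76·256 + 162 = 19618 = 0x4CA2.

4CA2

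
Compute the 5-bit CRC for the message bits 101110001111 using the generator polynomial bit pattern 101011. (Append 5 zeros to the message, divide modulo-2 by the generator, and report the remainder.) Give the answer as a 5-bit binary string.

00110

Append 5 zeros: 10111000111100000. Divide by 101011 (XOR where the leading bit is 1):
  pos 0: 101110 XOR 101011 = 000101
  pos 3: 101001 XOR 101011 = 000010
  pos 7: 101110 XOR 101011 = 000101
  pos 10: 101000 XOR 101011 = 000011
Remainder (last 5 bits) = 00110. This is the CRC / FCS.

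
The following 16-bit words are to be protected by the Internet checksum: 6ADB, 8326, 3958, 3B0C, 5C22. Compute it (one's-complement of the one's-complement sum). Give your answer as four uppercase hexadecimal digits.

4177

One's-complement addition (fold any carry out of bit 15 back into bit 0):
  0x6ADB + 0x8326 = 0x0EE01
  0xEE01 + 0x3958 = 0x12759 → wrap carry → 0x275A
  0x275A + 0x3B0C = 0x06266
  0x6266 + 0x5C22 = 0x0BE88
One's-complement sum = 0xBE88.
Checksum = ~0xBE88 & 0xFFFF = 0x4177.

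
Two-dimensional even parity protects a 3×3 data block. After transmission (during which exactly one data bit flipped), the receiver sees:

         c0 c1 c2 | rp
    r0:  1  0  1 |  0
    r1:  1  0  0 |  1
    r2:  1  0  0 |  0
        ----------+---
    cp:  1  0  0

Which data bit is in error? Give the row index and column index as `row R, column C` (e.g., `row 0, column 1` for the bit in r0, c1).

Recompute each row's even parity and compare to rp:
  r0: data parity 0, sent rp 0 → ok
  r1: data parity 1, sent rp 1 → ok
  r2: data parity 1, sent rp 0 → mismatch
Recompute each column's even parity and compare to cp:
  c0: data parity 1, sent cp 1 → ok
  c1: data parity 0, sent cp 0 → ok
  c2: data parity 1, sent cp 0 → mismatch
Exactly one row (r2) and one column (c2) fail → the flipped bit is at their intersection.

row 2, column 2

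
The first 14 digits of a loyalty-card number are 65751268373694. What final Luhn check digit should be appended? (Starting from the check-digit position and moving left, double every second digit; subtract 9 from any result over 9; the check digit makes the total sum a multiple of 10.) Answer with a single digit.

Partial digits right→left: 4 9 6 3 7 3 8 6 2 1 5 7 5 6
Double every second digit counting from the check-digit position (so the 1st, 3rd, 5th, ... of the partial from the right).
  doubled (with −9 where >9): 8 3 5 7 4 1 1 → sum 29
  kept as-is: 9 3 3 6 1 7 6 → sum 35
Total = 29 + 35 = 64.
Check digit = (10 − (64 mod 10)) mod 10 = 6.

6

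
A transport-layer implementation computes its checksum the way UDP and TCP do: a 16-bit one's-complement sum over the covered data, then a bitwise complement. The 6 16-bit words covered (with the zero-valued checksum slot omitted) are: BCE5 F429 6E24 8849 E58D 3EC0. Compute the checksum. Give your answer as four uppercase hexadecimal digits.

3434

One's-complement addition (fold any carry out of bit 15 back into bit 0):
  0xBCE5 + 0xF429 = 0x1B10E → wrap carry → 0xB10F
  0xB10F + 0x6E24 = 0x11F33 → wrap carry → 0x1F34
  0x1F34 + 0x8849 = 0x0A77D
  0xA77D + 0xE58D = 0x18D0A → wrap carry → 0x8D0B
  0x8D0B + 0x3EC0 = 0x0CBCB
One's-complement sum = 0xCBCB.
Checksum = ~0xCBCB & 0xFFFF = 0x3434.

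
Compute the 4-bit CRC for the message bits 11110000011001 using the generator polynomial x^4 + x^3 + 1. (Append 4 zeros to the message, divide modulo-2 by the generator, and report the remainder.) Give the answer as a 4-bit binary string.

1011

Append 4 zeros: 111100000110010000. Divide by 11001 (XOR where the leading bit is 1):
  pos 0: 11110 XOR 11001 = 00111
  pos 2: 11100 XOR 11001 = 00101
  pos 4: 10100 XOR 11001 = 01101
  pos 5: 11011 XOR 11001 = 00010
  pos 8: 10100 XOR 11001 = 01101
  pos 9: 11011 XOR 11001 = 00010
  pos 12: 10000 XOR 11001 = 01001
  pos 13: 10010 XOR 11001 = 01011
Remainder (last 4 bits) = 1011. This is the CRC / FCS.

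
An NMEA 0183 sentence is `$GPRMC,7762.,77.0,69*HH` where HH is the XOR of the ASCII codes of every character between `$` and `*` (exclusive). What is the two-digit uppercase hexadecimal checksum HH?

5C

XOR the ASCII codes of the payload characters:
  'G' = 0x47 → acc = 0x47
  'P' = 0x50 → acc = 0x17
  'R' = 0x52 → acc = 0x45
  'M' = 0x4D → acc = 0x08
  'C' = 0x43 → acc = 0x4B
  ',' = 0x2C → acc = 0x67
  '7' = 0x37 → acc = 0x50
  '7' = 0x37 → acc = 0x67
  '6' = 0x36 → acc = 0x51
  '2' = 0x32 → acc = 0x63
  '.' = 0x2E → acc = 0x4D
  ',' = 0x2C → acc = 0x61
  '7' = 0x37 → acc = 0x56
  '7' = 0x37 → acc = 0x61
  '.' = 0x2E → acc = 0x4F
  '0' = 0x30 → acc = 0x7F
  ',' = 0x2C → acc = 0x53
  '6' = 0x36 → acc = 0x65
  '9' = 0x39 → acc = 0x5C
Checksum = 0x5C.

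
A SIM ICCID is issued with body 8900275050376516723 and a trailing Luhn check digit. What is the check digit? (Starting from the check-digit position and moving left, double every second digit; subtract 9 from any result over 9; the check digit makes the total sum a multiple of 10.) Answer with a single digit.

Partial digits right→left: 3 2 7 6 1 5 6 7 3 0 5 0 5 7 2 0 0 9 8
Double every second digit counting from the check-digit position (so the 1st, 3rd, 5th, ... of the partial from the right).
  doubled (with −9 where >9): 6 5 2 3 6 1 1 4 0 7 → sum 35
  kept as-is: 2 6 5 7 0 0 7 0 9 → sum 36
Total = 35 + 36 = 71.
Check digit = (10 − (71 mod 10)) mod 10 = 9.

9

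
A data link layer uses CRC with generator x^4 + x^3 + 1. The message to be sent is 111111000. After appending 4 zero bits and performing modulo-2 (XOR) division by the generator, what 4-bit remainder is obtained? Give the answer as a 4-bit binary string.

1000

Append 4 zeros: 1111110000000. Divide by 11001 (XOR where the leading bit is 1):
  pos 0: 11111 XOR 11001 = 00110
  pos 2: 11010 XOR 11001 = 00011
  pos 5: 11000 XOR 11001 = 00001
Remainder (last 4 bits) = 1000. This is the CRC / FCS.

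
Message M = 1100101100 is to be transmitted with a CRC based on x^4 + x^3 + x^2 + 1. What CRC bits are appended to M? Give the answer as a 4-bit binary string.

Append 4 zeros: 11001011000000. Divide by 11101 (XOR where the leading bit is 1):
  pos 0: 11001 XOR 11101 = 00100
  pos 2: 10001 XOR 11101 = 01100
  pos 3: 11001 XOR 11101 = 00100
  pos 5: 10000 XOR 11101 = 01101
  pos 6: 11010 XOR 11101 = 00111
  pos 8: 11100 XOR 11101 = 00001
Remainder (last 4 bits) = 0010. This is the CRC / FCS.

0010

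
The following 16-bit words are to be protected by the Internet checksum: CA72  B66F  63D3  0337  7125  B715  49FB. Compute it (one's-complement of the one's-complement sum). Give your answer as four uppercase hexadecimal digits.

One's-complement addition (fold any carry out of bit 15 back into bit 0):
  0xCA72 + 0xB66F = 0x180E1 → wrap carry → 0x80E2
  0x80E2 + 0x63D3 = 0x0E4B5
  0xE4B5 + 0x0337 = 0x0E7EC
  0xE7EC + 0x7125 = 0x15911 → wrap carry → 0x5912
  0x5912 + 0xB715 = 0x11027 → wrap carry → 0x1028
  0x1028 + 0x49FB = 0x05A23
One's-complement sum = 0x5A23.
Checksum = ~0x5A23 & 0xFFFF = 0xA5DC.

A5DC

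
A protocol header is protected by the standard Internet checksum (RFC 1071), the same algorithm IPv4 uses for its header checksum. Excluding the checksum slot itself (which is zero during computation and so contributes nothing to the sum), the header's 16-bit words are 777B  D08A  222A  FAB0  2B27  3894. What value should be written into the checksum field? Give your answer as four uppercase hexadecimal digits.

One's-complement addition (fold any carry out of bit 15 back into bit 0):
  0x777B + 0xD08A = 0x14805 → wrap carry → 0x4806
  0x4806 + 0x222A = 0x06A30
  0x6A30 + 0xFAB0 = 0x164E0 → wrap carry → 0x64E1
  0x64E1 + 0x2B27 = 0x09008
  0x9008 + 0x3894 = 0x0C89C
One's-complement sum = 0xC89C.
Checksum = ~0xC89C & 0xFFFF = 0x3763.

3763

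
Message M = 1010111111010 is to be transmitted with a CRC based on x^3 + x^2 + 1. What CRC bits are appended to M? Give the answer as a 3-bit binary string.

000

Append 3 zeros: 1010111111010000. Divide by 1101 (XOR where the leading bit is 1):
  pos 0: 1010 XOR 1101 = 0111
  pos 1: 1111 XOR 1101 = 0010
  pos 3: 1011 XOR 1101 = 0110
  pos 4: 1101 XOR 1101 = 0000
  pos 8: 1101 XOR 1101 = 0000
Remainder (last 3 bits) = 000. This is the CRC / FCS.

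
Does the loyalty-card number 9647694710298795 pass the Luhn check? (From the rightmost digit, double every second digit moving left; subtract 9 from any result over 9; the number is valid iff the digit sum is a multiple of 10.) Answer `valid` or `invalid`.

valid

From the right, keep odd positions and double even positions (subtract 9 from any doubled value over 9):
  doubled (positions 2,4,...): 9 7 4 2 8 3 8 9 → sum 50
  kept (positions 1,3,...): 5 7 9 0 7 9 7 6 → sum 50
Total = 100.
100 mod 10 = 0, so the number is valid.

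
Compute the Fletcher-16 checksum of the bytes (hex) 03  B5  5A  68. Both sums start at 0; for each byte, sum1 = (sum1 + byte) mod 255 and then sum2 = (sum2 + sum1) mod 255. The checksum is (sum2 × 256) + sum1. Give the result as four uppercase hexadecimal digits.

4A7B

Running sums (mod 255):
  after byte 0 (03): sum1=3, sum2=3
  after byte 1 (B5): sum1=184, sum2=187
  after byte 2 (5A): sum1=19, sum2=206
  after byte 3 (68): sum1=123, sum2=74
Checksum = sum2·256 + sum1 = 74·256 + 123 = 19067 = 0x4A7B.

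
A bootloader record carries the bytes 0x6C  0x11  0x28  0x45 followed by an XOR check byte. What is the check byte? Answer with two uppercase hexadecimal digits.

XOR the bytes together:
  start with 0x6C
  0x6C ⊕ 0x11 = 0x7D
  0x7D ⊕ 0x28 = 0x55
  0x55 ⊕ 0x45 = 0x10

10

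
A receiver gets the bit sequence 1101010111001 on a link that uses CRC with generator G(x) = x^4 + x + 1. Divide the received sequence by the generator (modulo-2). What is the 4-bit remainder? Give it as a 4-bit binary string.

Modulo-2 division of 1101010111001 by 10011:
  pos 0: 11010 XOR 10011 = 01001
  pos 1: 10011 XOR 10011 = 00000
  pos 7: 11100 XOR 10011 = 01111
  pos 8: 11111 XOR 10011 = 01100
Remainder = 1100 (nonzero — an error is detected).

1100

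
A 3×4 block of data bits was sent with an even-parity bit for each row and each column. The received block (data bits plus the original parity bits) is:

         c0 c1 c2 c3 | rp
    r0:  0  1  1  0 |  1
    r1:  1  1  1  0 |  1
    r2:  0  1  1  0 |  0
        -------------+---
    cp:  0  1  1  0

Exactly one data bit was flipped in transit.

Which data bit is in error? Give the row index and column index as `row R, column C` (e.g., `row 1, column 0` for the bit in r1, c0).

row 0, column 0

Recompute each row's even parity and compare to rp:
  r0: data parity 0, sent rp 1 → mismatch
  r1: data parity 1, sent rp 1 → ok
  r2: data parity 0, sent rp 0 → ok
Recompute each column's even parity and compare to cp:
  c0: data parity 1, sent cp 0 → mismatch
  c1: data parity 1, sent cp 1 → ok
  c2: data parity 1, sent cp 1 → ok
  c3: data parity 0, sent cp 0 → ok
Exactly one row (r0) and one column (c0) fail → the flipped bit is at their intersection.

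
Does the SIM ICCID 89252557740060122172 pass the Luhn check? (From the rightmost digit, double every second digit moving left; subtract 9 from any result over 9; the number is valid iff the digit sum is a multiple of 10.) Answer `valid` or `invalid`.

valid

From the right, keep odd positions and double even positions (subtract 9 from any doubled value over 9):
  doubled (positions 2,4,...): 5 4 2 3 0 5 1 4 4 7 → sum 35
  kept (positions 1,3,...): 2 1 2 0 0 4 7 5 5 9 → sum 35
Total = 70.
70 mod 10 = 0, so the number is valid.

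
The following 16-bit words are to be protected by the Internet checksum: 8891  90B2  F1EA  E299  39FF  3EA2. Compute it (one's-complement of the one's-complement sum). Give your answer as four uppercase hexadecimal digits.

9995

One's-complement addition (fold any carry out of bit 15 back into bit 0):
  0x8891 + 0x90B2 = 0x11943 → wrap carry → 0x1944
  0x1944 + 0xF1EA = 0x10B2E → wrap carry → 0x0B2F
  0x0B2F + 0xE299 = 0x0EDC8
  0xEDC8 + 0x39FF = 0x127C7 → wrap carry → 0x27C8
  0x27C8 + 0x3EA2 = 0x0666A
One's-complement sum = 0x666A.
Checksum = ~0x666A & 0xFFFF = 0x9995.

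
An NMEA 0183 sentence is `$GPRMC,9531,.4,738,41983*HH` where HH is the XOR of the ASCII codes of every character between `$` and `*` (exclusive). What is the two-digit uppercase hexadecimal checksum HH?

54

XOR the ASCII codes of the payload characters:
  'G' = 0x47 → acc = 0x47
  'P' = 0x50 → acc = 0x17
  'R' = 0x52 → acc = 0x45
  'M' = 0x4D → acc = 0x08
  'C' = 0x43 → acc = 0x4B
  ',' = 0x2C → acc = 0x67
  '9' = 0x39 → acc = 0x5E
  '5' = 0x35 → acc = 0x6B
  '3' = 0x33 → acc = 0x58
  '1' = 0x31 → acc = 0x69
  ',' = 0x2C → acc = 0x45
  '.' = 0x2E → acc = 0x6B
  '4' = 0x34 → acc = 0x5F
  ',' = 0x2C → acc = 0x73
  '7' = 0x37 → acc = 0x44
  '3' = 0x33 → acc = 0x77
  '8' = 0x38 → acc = 0x4F
  ',' = 0x2C → acc = 0x63
  '4' = 0x34 → acc = 0x57
  '1' = 0x31 → acc = 0x66
  '9' = 0x39 → acc = 0x5F
  '8' = 0x38 → acc = 0x67
  '3' = 0x33 → acc = 0x54
Checksum = 0x54.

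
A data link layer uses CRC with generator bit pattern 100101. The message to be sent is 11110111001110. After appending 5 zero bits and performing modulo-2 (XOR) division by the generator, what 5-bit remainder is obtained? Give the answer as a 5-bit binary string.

Append 5 zeros: 1111011100111000000. Divide by 100101 (XOR where the leading bit is 1):
  pos 0: 111101 XOR 100101 = 011000
  pos 1: 110001 XOR 100101 = 010100
  pos 2: 101001 XOR 100101 = 001100
  pos 4: 110000 XOR 100101 = 010101
  pos 5: 101011 XOR 100101 = 001110
  pos 7: 111011 XOR 100101 = 011110
  pos 8: 111100 XOR 100101 = 011001
  pos 9: 110010 XOR 100101 = 010111
  pos 10: 101110 XOR 100101 = 001011
  pos 12: 101100 XOR 100101 = 001001
Remainder (last 5 bits) = 10010. This is the CRC / FCS.

10010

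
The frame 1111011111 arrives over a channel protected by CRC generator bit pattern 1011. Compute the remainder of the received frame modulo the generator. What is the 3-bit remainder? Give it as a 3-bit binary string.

000

Modulo-2 division of 1111011111 by 1011:
  pos 0: 1111 XOR 1011 = 0100
  pos 1: 1000 XOR 1011 = 0011
  pos 3: 1111 XOR 1011 = 0100
  pos 4: 1001 XOR 1011 = 0010
  pos 6: 1011 XOR 1011 = 0000
Remainder = 000 (zero — the frame passes the CRC check).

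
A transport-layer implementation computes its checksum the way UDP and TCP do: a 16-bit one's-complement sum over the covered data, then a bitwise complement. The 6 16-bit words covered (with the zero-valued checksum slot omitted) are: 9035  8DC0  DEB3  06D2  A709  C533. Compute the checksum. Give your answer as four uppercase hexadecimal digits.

9046

One's-complement addition (fold any carry out of bit 15 back into bit 0):
  0x9035 + 0x8DC0 = 0x11DF5 → wrap carry → 0x1DF6
  0x1DF6 + 0xDEB3 = 0x0FCA9
  0xFCA9 + 0x06D2 = 0x1037B → wrap carry → 0x037C
  0x037C + 0xA709 = 0x0AA85
  0xAA85 + 0xC533 = 0x16FB8 → wrap carry → 0x6FB9
One's-complement sum = 0x6FB9.
Checksum = ~0x6FB9 & 0xFFFF = 0x9046.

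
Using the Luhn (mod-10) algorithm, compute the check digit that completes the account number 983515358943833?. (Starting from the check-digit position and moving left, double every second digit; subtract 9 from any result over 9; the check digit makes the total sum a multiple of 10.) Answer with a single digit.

Partial digits right→left: 3 3 8 3 4 9 8 5 3 5 1 5 3 8 9
Double every second digit counting from the check-digit position (so the 1st, 3rd, 5th, ... of the partial from the right).
  doubled (with −9 where >9): 6 7 8 7 6 2 6 9 → sum 51
  kept as-is: 3 3 9 5 5 5 8 → sum 38
Total = 51 + 38 = 89.
Check digit = (10 − (89 mod 10)) mod 10 = 1.

1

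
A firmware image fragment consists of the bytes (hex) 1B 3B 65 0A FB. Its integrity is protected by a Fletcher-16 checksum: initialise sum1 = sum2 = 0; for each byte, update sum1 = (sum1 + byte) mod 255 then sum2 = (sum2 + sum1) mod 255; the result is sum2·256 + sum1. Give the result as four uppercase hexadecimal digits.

B4C1

Running sums (mod 255):
  after byte 0 (1B): sum1=27, sum2=27
  after byte 1 (3B): sum1=86, sum2=113
  after byte 2 (65): sum1=187, sum2=45
  after byte 3 (0A): sum1=197, sum2=242
  after byte 4 (FB): sum1=193, sum2=180
Checksum = sum2·256 + sum1 = 180·256 + 193 = 46273 = 0xB4C1.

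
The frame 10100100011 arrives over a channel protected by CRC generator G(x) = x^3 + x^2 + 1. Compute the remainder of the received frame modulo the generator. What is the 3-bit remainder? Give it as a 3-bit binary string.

Modulo-2 division of 10100100011 by 1101:
  pos 0: 1010 XOR 1101 = 0111
  pos 1: 1110 XOR 1101 = 0011
  pos 3: 1110 XOR 1101 = 0011
  pos 5: 1100 XOR 1101 = 0001
Remainder = 111 (nonzero — an error is detected).

111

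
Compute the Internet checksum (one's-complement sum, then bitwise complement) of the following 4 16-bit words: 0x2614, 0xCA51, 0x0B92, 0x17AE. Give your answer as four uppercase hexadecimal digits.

One's-complement addition (fold any carry out of bit 15 back into bit 0):
  0x2614 + 0xCA51 = 0x0F065
  0xF065 + 0x0B92 = 0x0FBF7
  0xFBF7 + 0x17AE = 0x113A5 → wrap carry → 0x13A6
One's-complement sum = 0x13A6.
Checksum = ~0x13A6 & 0xFFFF = 0xEC59.

EC59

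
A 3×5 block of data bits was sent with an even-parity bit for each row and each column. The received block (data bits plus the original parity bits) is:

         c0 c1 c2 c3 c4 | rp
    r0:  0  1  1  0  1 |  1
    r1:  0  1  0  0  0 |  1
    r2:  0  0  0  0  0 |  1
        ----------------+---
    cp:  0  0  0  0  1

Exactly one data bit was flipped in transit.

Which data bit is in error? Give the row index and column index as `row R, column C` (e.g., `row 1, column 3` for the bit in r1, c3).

row 2, column 2

Recompute each row's even parity and compare to rp:
  r0: data parity 1, sent rp 1 → ok
  r1: data parity 1, sent rp 1 → ok
  r2: data parity 0, sent rp 1 → mismatch
Recompute each column's even parity and compare to cp:
  c0: data parity 0, sent cp 0 → ok
  c1: data parity 0, sent cp 0 → ok
  c2: data parity 1, sent cp 0 → mismatch
  c3: data parity 0, sent cp 0 → ok
  c4: data parity 1, sent cp 1 → ok
Exactly one row (r2) and one column (c2) fail → the flipped bit is at their intersection.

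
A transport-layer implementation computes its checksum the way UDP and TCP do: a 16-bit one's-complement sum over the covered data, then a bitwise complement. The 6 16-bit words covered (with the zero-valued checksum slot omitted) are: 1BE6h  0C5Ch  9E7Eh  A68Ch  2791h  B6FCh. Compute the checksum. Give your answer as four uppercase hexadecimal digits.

B424

One's-complement addition (fold any carry out of bit 15 back into bit 0):
  0x1BE6 + 0x0C5C = 0x02842
  0x2842 + 0x9E7E = 0x0C6C0
  0xC6C0 + 0xA68C = 0x16D4C → wrap carry → 0x6D4D
  0x6D4D + 0x2791 = 0x094DE
  0x94DE + 0xB6FC = 0x14BDA → wrap carry → 0x4BDB
One's-complement sum = 0x4BDB.
Checksum = ~0x4BDB & 0xFFFF = 0xB424.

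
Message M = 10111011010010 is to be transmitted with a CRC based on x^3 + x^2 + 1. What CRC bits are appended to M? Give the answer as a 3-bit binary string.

111

Append 3 zeros: 10111011010010000. Divide by 1101 (XOR where the leading bit is 1):
  pos 0: 1011 XOR 1101 = 0110
  pos 1: 1101 XOR 1101 = 0000
  pos 6: 1101 XOR 1101 = 0000
  pos 12: 1000 XOR 1101 = 0101
  pos 13: 1010 XOR 1101 = 0111
Remainder (last 3 bits) = 111. This is the CRC / FCS.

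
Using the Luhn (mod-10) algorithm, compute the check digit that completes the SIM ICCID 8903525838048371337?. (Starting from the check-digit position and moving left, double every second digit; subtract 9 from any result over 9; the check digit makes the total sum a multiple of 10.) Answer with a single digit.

Partial digits right→left: 7 3 3 1 7 3 8 4 0 8 3 8 5 2 5 3 0 9 8
Double every second digit counting from the check-digit position (so the 1st, 3rd, 5th, ... of the partial from the right).
  doubled (with −9 where >9): 5 6 5 7 0 6 1 1 0 7 → sum 38
  kept as-is: 3 1 3 4 8 8 2 3 9 → sum 41
Total = 38 + 41 = 79.
Check digit = (10 − (79 mod 10)) mod 10 = 1.

1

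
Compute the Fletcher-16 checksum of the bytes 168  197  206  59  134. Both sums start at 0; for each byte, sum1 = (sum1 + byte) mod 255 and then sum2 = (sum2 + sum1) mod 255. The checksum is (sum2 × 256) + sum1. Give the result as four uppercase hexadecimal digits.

CBFE

Running sums (mod 255):
  after byte 0 (168): sum1=168, sum2=168
  after byte 1 (197): sum1=110, sum2=23
  after byte 2 (206): sum1=61, sum2=84
  after byte 3 (59): sum1=120, sum2=204
  after byte 4 (134): sum1=254, sum2=203
Checksum = sum2·256 + sum1 = 203·256 + 254 = 52222 = 0xCBFE.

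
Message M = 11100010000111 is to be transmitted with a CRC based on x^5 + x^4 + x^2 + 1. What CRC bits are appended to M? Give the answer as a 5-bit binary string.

10011

Append 5 zeros: 1110001000011100000. Divide by 110101 (XOR where the leading bit is 1):
  pos 0: 111000 XOR 110101 = 001101
  pos 2: 110110 XOR 110101 = 000011
  pos 6: 110001 XOR 110101 = 000100
  pos 9: 100110 XOR 110101 = 010011
  pos 10: 100110 XOR 110101 = 010011
  pos 11: 100110 XOR 110101 = 010011
  pos 12: 100110 XOR 110101 = 010011
  pos 13: 100110 XOR 110101 = 010011
Remainder (last 5 bits) = 10011. This is the CRC / FCS.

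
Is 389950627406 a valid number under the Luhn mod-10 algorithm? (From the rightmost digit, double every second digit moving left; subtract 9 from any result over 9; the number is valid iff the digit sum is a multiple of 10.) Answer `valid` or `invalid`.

invalid

From the right, keep odd positions and double even positions (subtract 9 from any doubled value over 9):
  doubled (positions 2,4,...): 0 5 3 1 9 6 → sum 24
  kept (positions 1,3,...): 6 4 2 0 9 8 → sum 29
Total = 53.
53 mod 10 = 3, so the number is invalid.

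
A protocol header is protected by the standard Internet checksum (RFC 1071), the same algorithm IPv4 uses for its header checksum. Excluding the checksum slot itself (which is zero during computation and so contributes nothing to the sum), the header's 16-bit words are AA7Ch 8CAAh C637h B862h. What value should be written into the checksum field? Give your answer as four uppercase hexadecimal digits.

4A3E

One's-complement addition (fold any carry out of bit 15 back into bit 0):
  0xAA7C + 0x8CAA = 0x13726 → wrap carry → 0x3727
  0x3727 + 0xC637 = 0x0FD5E
  0xFD5E + 0xB862 = 0x1B5C0 → wrap carry → 0xB5C1
One's-complement sum = 0xB5C1.
Checksum = ~0xB5C1 & 0xFFFF = 0x4A3E.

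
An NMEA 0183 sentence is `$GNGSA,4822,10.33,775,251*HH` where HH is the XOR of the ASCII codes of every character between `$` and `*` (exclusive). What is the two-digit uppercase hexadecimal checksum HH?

7C

XOR the ASCII codes of the payload characters:
  'G' = 0x47 → acc = 0x47
  'N' = 0x4E → acc = 0x09
  'G' = 0x47 → acc = 0x4E
  'S' = 0x53 → acc = 0x1D
  'A' = 0x41 → acc = 0x5C
  ',' = 0x2C → acc = 0x70
  '4' = 0x34 → acc = 0x44
  '8' = 0x38 → acc = 0x7C
  '2' = 0x32 → acc = 0x4E
  '2' = 0x32 → acc = 0x7C
  ',' = 0x2C → acc = 0x50
  '1' = 0x31 → acc = 0x61
  '0' = 0x30 → acc = 0x51
  '.' = 0x2E → acc = 0x7F
  '3' = 0x33 → acc = 0x4C
  '3' = 0x33 → acc = 0x7F
  ',' = 0x2C → acc = 0x53
  '7' = 0x37 → acc = 0x64
  '7' = 0x37 → acc = 0x53
  '5' = 0x35 → acc = 0x66
  ',' = 0x2C → acc = 0x4A
  '2' = 0x32 → acc = 0x78
  '5' = 0x35 → acc = 0x4D
  '1' = 0x31 → acc = 0x7C
Checksum = 0x7C.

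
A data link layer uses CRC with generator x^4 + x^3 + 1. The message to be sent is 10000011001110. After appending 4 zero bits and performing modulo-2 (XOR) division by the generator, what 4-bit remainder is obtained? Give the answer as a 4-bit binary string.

0000

Append 4 zeros: 100000110011100000. Divide by 11001 (XOR where the leading bit is 1):
  pos 0: 10000 XOR 11001 = 01001
  pos 1: 10010 XOR 11001 = 01011
  pos 2: 10111 XOR 11001 = 01110
  pos 3: 11101 XOR 11001 = 00100
  pos 5: 10000 XOR 11001 = 01001
  pos 6: 10011 XOR 11001 = 01010
  pos 7: 10101 XOR 11001 = 01100
  pos 8: 11001 XOR 11001 = 00000
Remainder (last 4 bits) = 0000. This is the CRC / FCS.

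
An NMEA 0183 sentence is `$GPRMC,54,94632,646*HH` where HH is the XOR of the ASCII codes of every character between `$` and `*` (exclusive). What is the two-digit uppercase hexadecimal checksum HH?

68

XOR the ASCII codes of the payload characters:
  'G' = 0x47 → acc = 0x47
  'P' = 0x50 → acc = 0x17
  'R' = 0x52 → acc = 0x45
  'M' = 0x4D → acc = 0x08
  'C' = 0x43 → acc = 0x4B
  ',' = 0x2C → acc = 0x67
  '5' = 0x35 → acc = 0x52
  '4' = 0x34 → acc = 0x66
  ',' = 0x2C → acc = 0x4A
  '9' = 0x39 → acc = 0x73
  '4' = 0x34 → acc = 0x47
  '6' = 0x36 → acc = 0x71
  '3' = 0x33 → acc = 0x42
  '2' = 0x32 → acc = 0x70
  ',' = 0x2C → acc = 0x5C
  '6' = 0x36 → acc = 0x6A
  '4' = 0x34 → acc = 0x5E
  '6' = 0x36 → acc = 0x68
Checksum = 0x68.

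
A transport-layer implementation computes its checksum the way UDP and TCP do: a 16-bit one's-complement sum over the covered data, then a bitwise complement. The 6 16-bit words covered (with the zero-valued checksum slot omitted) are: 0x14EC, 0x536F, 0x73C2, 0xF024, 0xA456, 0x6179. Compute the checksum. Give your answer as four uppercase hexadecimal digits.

One's-complement addition (fold any carry out of bit 15 back into bit 0):
  0x14EC + 0x536F = 0x0685B
  0x685B + 0x73C2 = 0x0DC1D
  0xDC1D + 0xF024 = 0x1CC41 → wrap carry → 0xCC42
  0xCC42 + 0xA456 = 0x17098 → wrap carry → 0x7099
  0x7099 + 0x6179 = 0x0D212
One's-complement sum = 0xD212.
Checksum = ~0xD212 & 0xFFFF = 0x2DED.

2DED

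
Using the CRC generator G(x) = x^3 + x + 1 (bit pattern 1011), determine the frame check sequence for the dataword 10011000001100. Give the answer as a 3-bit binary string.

Append 3 zeros: 10011000001100000. Divide by 1011 (XOR where the leading bit is 1):
  pos 0: 1001 XOR 1011 = 0010
  pos 2: 1010 XOR 1011 = 0001
  pos 5: 1000 XOR 1011 = 0011
  pos 7: 1101 XOR 1011 = 0110
  pos 8: 1101 XOR 1011 = 0110
  pos 9: 1100 XOR 1011 = 0111
  pos 10: 1110 XOR 1011 = 0101
  pos 11: 1010 XOR 1011 = 0001
Remainder (last 3 bits) = 100. This is the CRC / FCS.

100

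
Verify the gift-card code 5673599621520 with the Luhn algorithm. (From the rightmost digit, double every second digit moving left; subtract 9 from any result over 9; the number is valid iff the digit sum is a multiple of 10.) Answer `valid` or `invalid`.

From the right, keep odd positions and double even positions (subtract 9 from any doubled value over 9):
  doubled (positions 2,4,...): 4 2 3 9 6 3 → sum 27
  kept (positions 1,3,...): 0 5 2 9 5 7 5 → sum 33
Total = 60.
60 mod 10 = 0, so the number is valid.

valid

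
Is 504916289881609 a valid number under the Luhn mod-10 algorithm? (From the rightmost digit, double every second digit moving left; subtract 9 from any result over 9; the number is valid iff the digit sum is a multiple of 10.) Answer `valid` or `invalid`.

From the right, keep odd positions and double even positions (subtract 9 from any doubled value over 9):
  doubled (positions 2,4,...): 0 2 7 7 3 9 0 → sum 28
  kept (positions 1,3,...): 9 6 8 9 2 1 4 5 → sum 44
Total = 72.
72 mod 10 = 2, so the number is invalid.

invalid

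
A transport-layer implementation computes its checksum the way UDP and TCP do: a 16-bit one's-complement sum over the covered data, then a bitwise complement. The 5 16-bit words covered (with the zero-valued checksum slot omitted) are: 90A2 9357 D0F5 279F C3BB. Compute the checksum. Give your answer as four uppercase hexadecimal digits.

1FB5

One's-complement addition (fold any carry out of bit 15 back into bit 0):
  0x90A2 + 0x9357 = 0x123F9 → wrap carry → 0x23FA
  0x23FA + 0xD0F5 = 0x0F4EF
  0xF4EF + 0x279F = 0x11C8E → wrap carry → 0x1C8F
  0x1C8F + 0xC3BB = 0x0E04A
One's-complement sum = 0xE04A.
Checksum = ~0xE04A & 0xFFFF = 0x1FB5.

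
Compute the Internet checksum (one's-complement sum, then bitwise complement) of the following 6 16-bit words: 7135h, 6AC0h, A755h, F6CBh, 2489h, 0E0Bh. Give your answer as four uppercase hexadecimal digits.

One's-complement addition (fold any carry out of bit 15 back into bit 0):
  0x7135 + 0x6AC0 = 0x0DBF5
  0xDBF5 + 0xA755 = 0x1834A → wrap carry → 0x834B
  0x834B + 0xF6CB = 0x17A16 → wrap carry → 0x7A17
  0x7A17 + 0x2489 = 0x09EA0
  0x9EA0 + 0x0E0B = 0x0ACAB
One's-complement sum = 0xACAB.
Checksum = ~0xACAB & 0xFFFF = 0x5354.

5354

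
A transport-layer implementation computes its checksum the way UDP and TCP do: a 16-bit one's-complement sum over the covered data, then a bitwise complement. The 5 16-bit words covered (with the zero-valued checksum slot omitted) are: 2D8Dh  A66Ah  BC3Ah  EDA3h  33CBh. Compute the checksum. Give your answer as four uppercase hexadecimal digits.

4E5E

One's-complement addition (fold any carry out of bit 15 back into bit 0):
  0x2D8D + 0xA66A = 0x0D3F7
  0xD3F7 + 0xBC3A = 0x19031 → wrap carry → 0x9032
  0x9032 + 0xEDA3 = 0x17DD5 → wrap carry → 0x7DD6
  0x7DD6 + 0x33CB = 0x0B1A1
One's-complement sum = 0xB1A1.
Checksum = ~0xB1A1 & 0xFFFF = 0x4E5E.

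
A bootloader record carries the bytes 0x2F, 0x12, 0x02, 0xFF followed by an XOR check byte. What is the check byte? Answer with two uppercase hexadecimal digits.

XOR the bytes together:
  start with 0x2F
  0x2F ⊕ 0x12 = 0x3D
  0x3D ⊕ 0x02 = 0x3F
  0x3F ⊕ 0xFF = 0xC0

C0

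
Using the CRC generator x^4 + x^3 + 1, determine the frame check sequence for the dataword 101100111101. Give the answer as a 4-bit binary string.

1110

Append 4 zeros: 1011001111010000. Divide by 11001 (XOR where the leading bit is 1):
  pos 0: 10110 XOR 11001 = 01111
  pos 1: 11110 XOR 11001 = 00111
  pos 3: 11111 XOR 11001 = 00110
  pos 5: 11011 XOR 11001 = 00010
  pos 8: 10010 XOR 11001 = 01011
  pos 9: 10110 XOR 11001 = 01111
  pos 10: 11110 XOR 11001 = 00111
Remainder (last 4 bits) = 1110. This is the CRC / FCS.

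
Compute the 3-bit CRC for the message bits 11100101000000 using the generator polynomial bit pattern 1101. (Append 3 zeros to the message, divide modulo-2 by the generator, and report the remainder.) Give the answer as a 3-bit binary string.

100

Append 3 zeros: 11100101000000000. Divide by 1101 (XOR where the leading bit is 1):
  pos 0: 1110 XOR 1101 = 0011
  pos 2: 1101 XOR 1101 = 0000
  pos 7: 1000 XOR 1101 = 0101
  pos 8: 1010 XOR 1101 = 0111
  pos 9: 1110 XOR 1101 = 0011
  pos 11: 1100 XOR 1101 = 0001
Remainder (last 3 bits) = 100. This is the CRC / FCS.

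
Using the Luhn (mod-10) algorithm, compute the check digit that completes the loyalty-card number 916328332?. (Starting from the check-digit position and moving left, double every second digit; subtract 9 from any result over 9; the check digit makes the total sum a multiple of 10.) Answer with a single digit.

9

Partial digits right→left: 2 3 3 8 2 3 6 1 9
Double every second digit counting from the check-digit position (so the 1st, 3rd, 5th, ... of the partial from the right).
  doubled (with −9 where >9): 4 6 4 3 9 → sum 26
  kept as-is: 3 8 3 1 → sum 15
Total = 26 + 15 = 41.
Check digit = (10 − (41 mod 10)) mod 10 = 9.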